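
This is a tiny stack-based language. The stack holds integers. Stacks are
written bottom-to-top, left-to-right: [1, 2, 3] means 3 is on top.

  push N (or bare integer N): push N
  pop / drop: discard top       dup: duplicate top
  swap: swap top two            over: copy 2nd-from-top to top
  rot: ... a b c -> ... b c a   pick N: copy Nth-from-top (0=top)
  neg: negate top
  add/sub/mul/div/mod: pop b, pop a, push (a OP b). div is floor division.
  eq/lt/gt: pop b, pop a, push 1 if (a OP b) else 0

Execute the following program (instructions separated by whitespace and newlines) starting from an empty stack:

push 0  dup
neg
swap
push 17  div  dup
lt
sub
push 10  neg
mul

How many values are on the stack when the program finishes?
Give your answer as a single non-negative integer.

After 'push 0': stack = [0] (depth 1)
After 'dup': stack = [0, 0] (depth 2)
After 'neg': stack = [0, 0] (depth 2)
After 'swap': stack = [0, 0] (depth 2)
After 'push 17': stack = [0, 0, 17] (depth 3)
After 'div': stack = [0, 0] (depth 2)
After 'dup': stack = [0, 0, 0] (depth 3)
After 'lt': stack = [0, 0] (depth 2)
After 'sub': stack = [0] (depth 1)
After 'push 10': stack = [0, 10] (depth 2)
After 'neg': stack = [0, -10] (depth 2)
After 'mul': stack = [0] (depth 1)

Answer: 1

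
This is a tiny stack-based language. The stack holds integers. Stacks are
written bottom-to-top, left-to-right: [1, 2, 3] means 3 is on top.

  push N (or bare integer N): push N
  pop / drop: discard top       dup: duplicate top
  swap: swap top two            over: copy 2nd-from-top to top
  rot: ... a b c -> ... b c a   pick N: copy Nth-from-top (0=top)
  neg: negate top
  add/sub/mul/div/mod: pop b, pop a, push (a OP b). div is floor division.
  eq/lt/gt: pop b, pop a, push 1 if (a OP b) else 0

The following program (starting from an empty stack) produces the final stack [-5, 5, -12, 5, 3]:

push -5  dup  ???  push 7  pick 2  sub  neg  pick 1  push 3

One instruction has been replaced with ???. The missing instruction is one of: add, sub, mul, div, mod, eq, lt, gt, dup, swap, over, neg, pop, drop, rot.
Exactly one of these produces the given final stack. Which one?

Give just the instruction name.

Stack before ???: [-5, -5]
Stack after ???:  [-5, 5]
The instruction that transforms [-5, -5] -> [-5, 5] is: neg

Answer: neg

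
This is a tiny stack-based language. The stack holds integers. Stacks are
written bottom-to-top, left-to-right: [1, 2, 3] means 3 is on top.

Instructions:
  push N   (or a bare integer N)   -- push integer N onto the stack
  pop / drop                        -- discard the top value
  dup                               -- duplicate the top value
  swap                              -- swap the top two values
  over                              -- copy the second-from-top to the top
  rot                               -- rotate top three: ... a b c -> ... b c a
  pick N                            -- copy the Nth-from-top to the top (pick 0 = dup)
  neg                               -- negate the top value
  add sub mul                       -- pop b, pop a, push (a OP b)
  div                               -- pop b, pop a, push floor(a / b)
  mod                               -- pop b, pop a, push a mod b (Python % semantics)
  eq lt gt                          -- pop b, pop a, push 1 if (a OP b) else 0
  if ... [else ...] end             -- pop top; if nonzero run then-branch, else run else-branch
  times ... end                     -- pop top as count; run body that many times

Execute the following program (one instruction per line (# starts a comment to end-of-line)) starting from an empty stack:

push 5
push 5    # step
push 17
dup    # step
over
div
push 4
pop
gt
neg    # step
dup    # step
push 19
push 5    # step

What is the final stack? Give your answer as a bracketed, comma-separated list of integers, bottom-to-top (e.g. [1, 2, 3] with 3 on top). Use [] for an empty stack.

Answer: [5, 5, -1, -1, 19, 5]

Derivation:
After 'push 5': [5]
After 'push 5': [5, 5]
After 'push 17': [5, 5, 17]
After 'dup': [5, 5, 17, 17]
After 'over': [5, 5, 17, 17, 17]
After 'div': [5, 5, 17, 1]
After 'push 4': [5, 5, 17, 1, 4]
After 'pop': [5, 5, 17, 1]
After 'gt': [5, 5, 1]
After 'neg': [5, 5, -1]
After 'dup': [5, 5, -1, -1]
After 'push 19': [5, 5, -1, -1, 19]
After 'push 5': [5, 5, -1, -1, 19, 5]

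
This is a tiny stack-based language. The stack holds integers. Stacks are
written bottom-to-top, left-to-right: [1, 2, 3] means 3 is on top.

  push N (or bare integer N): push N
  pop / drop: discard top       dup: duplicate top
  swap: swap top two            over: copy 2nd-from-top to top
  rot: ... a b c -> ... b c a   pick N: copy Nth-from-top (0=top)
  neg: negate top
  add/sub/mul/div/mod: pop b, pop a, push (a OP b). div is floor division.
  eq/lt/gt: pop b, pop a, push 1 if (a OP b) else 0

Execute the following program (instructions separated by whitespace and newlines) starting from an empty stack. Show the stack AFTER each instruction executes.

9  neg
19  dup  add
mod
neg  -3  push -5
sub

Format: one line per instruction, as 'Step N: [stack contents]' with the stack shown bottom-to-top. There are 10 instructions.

Step 1: [9]
Step 2: [-9]
Step 3: [-9, 19]
Step 4: [-9, 19, 19]
Step 5: [-9, 38]
Step 6: [29]
Step 7: [-29]
Step 8: [-29, -3]
Step 9: [-29, -3, -5]
Step 10: [-29, 2]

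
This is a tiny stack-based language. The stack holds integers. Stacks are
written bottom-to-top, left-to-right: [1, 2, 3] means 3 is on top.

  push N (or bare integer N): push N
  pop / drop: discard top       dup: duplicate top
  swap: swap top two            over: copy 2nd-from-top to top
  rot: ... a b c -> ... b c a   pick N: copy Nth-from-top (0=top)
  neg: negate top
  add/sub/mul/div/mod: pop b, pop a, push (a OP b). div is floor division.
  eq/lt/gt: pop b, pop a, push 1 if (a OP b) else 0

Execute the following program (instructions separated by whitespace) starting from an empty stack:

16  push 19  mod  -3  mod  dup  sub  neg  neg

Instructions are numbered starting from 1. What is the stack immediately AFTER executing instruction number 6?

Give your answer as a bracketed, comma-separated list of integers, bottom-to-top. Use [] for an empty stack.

Answer: [-2, -2]

Derivation:
Step 1 ('16'): [16]
Step 2 ('push 19'): [16, 19]
Step 3 ('mod'): [16]
Step 4 ('-3'): [16, -3]
Step 5 ('mod'): [-2]
Step 6 ('dup'): [-2, -2]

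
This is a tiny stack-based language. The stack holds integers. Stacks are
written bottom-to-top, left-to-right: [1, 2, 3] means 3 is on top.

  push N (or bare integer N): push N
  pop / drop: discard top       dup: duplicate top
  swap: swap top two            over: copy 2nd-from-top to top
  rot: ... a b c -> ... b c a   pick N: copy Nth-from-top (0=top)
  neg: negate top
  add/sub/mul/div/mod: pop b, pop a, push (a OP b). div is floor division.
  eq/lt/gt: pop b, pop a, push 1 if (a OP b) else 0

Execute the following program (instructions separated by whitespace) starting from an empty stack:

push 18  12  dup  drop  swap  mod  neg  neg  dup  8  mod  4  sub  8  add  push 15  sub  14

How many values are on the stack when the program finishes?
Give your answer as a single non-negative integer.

After 'push 18': stack = [18] (depth 1)
After 'push 12': stack = [18, 12] (depth 2)
After 'dup': stack = [18, 12, 12] (depth 3)
After 'drop': stack = [18, 12] (depth 2)
After 'swap': stack = [12, 18] (depth 2)
After 'mod': stack = [12] (depth 1)
After 'neg': stack = [-12] (depth 1)
After 'neg': stack = [12] (depth 1)
After 'dup': stack = [12, 12] (depth 2)
After 'push 8': stack = [12, 12, 8] (depth 3)
After 'mod': stack = [12, 4] (depth 2)
After 'push 4': stack = [12, 4, 4] (depth 3)
After 'sub': stack = [12, 0] (depth 2)
After 'push 8': stack = [12, 0, 8] (depth 3)
After 'add': stack = [12, 8] (depth 2)
After 'push 15': stack = [12, 8, 15] (depth 3)
After 'sub': stack = [12, -7] (depth 2)
After 'push 14': stack = [12, -7, 14] (depth 3)

Answer: 3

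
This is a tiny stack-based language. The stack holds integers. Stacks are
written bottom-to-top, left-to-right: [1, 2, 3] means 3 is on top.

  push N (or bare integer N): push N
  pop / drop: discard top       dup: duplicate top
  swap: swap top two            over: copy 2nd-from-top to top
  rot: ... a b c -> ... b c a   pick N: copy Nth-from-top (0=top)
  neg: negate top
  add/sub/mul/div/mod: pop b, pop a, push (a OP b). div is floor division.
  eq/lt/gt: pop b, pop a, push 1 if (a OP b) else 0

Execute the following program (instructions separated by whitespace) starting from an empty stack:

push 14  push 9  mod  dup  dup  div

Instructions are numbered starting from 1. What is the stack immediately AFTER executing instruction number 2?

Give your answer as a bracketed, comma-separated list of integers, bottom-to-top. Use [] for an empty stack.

Answer: [14, 9]

Derivation:
Step 1 ('push 14'): [14]
Step 2 ('push 9'): [14, 9]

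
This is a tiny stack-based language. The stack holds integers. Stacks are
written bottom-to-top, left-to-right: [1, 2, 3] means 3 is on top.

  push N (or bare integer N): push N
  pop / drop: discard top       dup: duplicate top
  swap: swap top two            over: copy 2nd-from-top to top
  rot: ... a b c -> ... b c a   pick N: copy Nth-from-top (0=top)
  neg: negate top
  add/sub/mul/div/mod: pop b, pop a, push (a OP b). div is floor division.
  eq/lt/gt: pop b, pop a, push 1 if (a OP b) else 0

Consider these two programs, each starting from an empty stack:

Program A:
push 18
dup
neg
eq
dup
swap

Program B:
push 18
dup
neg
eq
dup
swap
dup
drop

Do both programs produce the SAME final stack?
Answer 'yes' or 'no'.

Answer: yes

Derivation:
Program A trace:
  After 'push 18': [18]
  After 'dup': [18, 18]
  After 'neg': [18, -18]
  After 'eq': [0]
  After 'dup': [0, 0]
  After 'swap': [0, 0]
Program A final stack: [0, 0]

Program B trace:
  After 'push 18': [18]
  After 'dup': [18, 18]
  After 'neg': [18, -18]
  After 'eq': [0]
  After 'dup': [0, 0]
  After 'swap': [0, 0]
  After 'dup': [0, 0, 0]
  After 'drop': [0, 0]
Program B final stack: [0, 0]
Same: yes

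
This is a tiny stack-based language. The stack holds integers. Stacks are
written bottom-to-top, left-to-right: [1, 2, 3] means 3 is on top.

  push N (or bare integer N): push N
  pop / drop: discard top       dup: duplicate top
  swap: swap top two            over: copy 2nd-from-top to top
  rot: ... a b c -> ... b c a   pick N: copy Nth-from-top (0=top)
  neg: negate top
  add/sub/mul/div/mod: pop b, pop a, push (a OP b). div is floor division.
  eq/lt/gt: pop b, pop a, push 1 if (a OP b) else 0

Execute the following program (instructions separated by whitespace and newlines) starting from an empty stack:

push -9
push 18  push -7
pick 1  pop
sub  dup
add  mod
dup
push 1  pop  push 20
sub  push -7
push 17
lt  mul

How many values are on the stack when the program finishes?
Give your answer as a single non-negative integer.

Answer: 2

Derivation:
After 'push -9': stack = [-9] (depth 1)
After 'push 18': stack = [-9, 18] (depth 2)
After 'push -7': stack = [-9, 18, -7] (depth 3)
After 'pick 1': stack = [-9, 18, -7, 18] (depth 4)
After 'pop': stack = [-9, 18, -7] (depth 3)
After 'sub': stack = [-9, 25] (depth 2)
After 'dup': stack = [-9, 25, 25] (depth 3)
After 'add': stack = [-9, 50] (depth 2)
After 'mod': stack = [41] (depth 1)
After 'dup': stack = [41, 41] (depth 2)
After 'push 1': stack = [41, 41, 1] (depth 3)
After 'pop': stack = [41, 41] (depth 2)
After 'push 20': stack = [41, 41, 20] (depth 3)
After 'sub': stack = [41, 21] (depth 2)
After 'push -7': stack = [41, 21, -7] (depth 3)
After 'push 17': stack = [41, 21, -7, 17] (depth 4)
After 'lt': stack = [41, 21, 1] (depth 3)
After 'mul': stack = [41, 21] (depth 2)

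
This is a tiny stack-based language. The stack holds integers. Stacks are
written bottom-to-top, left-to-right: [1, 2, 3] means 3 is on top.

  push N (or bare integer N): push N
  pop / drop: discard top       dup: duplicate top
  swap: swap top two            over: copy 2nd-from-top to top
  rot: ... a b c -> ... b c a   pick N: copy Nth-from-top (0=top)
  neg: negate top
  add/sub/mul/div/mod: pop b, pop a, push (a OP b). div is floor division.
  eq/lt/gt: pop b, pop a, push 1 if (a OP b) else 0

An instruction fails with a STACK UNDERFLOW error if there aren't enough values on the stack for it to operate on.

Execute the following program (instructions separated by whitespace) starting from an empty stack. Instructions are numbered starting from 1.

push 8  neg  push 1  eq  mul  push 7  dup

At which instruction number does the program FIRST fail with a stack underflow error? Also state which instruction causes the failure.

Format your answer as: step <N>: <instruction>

Step 1 ('push 8'): stack = [8], depth = 1
Step 2 ('neg'): stack = [-8], depth = 1
Step 3 ('push 1'): stack = [-8, 1], depth = 2
Step 4 ('eq'): stack = [0], depth = 1
Step 5 ('mul'): needs 2 value(s) but depth is 1 — STACK UNDERFLOW

Answer: step 5: mul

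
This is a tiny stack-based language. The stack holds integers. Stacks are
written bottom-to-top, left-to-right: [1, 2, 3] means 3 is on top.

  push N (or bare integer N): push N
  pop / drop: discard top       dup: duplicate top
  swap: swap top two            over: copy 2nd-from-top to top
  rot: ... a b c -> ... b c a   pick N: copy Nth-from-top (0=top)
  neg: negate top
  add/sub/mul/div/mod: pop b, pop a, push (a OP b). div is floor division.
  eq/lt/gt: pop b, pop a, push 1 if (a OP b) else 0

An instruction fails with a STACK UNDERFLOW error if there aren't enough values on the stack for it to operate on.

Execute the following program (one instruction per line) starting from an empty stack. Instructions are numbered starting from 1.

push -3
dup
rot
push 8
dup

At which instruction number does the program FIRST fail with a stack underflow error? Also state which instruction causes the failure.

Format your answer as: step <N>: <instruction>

Answer: step 3: rot

Derivation:
Step 1 ('push -3'): stack = [-3], depth = 1
Step 2 ('dup'): stack = [-3, -3], depth = 2
Step 3 ('rot'): needs 3 value(s) but depth is 2 — STACK UNDERFLOW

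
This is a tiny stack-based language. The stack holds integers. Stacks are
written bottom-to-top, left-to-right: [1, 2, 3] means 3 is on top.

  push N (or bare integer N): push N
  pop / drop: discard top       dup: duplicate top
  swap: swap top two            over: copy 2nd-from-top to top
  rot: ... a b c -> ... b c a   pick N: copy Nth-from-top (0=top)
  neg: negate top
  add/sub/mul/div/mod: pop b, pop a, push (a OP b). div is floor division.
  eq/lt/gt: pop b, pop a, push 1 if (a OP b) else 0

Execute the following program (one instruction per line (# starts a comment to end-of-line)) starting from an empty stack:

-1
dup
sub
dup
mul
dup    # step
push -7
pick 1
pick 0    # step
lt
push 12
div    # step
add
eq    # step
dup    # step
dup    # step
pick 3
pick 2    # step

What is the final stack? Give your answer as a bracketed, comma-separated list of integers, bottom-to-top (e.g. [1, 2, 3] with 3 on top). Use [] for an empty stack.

Answer: [0, 0, 0, 0, 0, 0]

Derivation:
After 'push -1': [-1]
After 'dup': [-1, -1]
After 'sub': [0]
After 'dup': [0, 0]
After 'mul': [0]
After 'dup': [0, 0]
After 'push -7': [0, 0, -7]
After 'pick 1': [0, 0, -7, 0]
After 'pick 0': [0, 0, -7, 0, 0]
After 'lt': [0, 0, -7, 0]
After 'push 12': [0, 0, -7, 0, 12]
After 'div': [0, 0, -7, 0]
After 'add': [0, 0, -7]
After 'eq': [0, 0]
After 'dup': [0, 0, 0]
After 'dup': [0, 0, 0, 0]
After 'pick 3': [0, 0, 0, 0, 0]
After 'pick 2': [0, 0, 0, 0, 0, 0]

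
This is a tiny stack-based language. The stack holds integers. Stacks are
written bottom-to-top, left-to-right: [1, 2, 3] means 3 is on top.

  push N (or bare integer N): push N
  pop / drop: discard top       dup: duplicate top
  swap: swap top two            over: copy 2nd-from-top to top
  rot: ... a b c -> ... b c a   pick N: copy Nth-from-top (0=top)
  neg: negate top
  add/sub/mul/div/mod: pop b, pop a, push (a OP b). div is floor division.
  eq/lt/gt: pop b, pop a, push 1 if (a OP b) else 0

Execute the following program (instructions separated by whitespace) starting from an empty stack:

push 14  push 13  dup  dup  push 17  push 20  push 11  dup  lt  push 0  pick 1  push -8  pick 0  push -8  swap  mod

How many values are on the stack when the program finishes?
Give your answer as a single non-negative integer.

After 'push 14': stack = [14] (depth 1)
After 'push 13': stack = [14, 13] (depth 2)
After 'dup': stack = [14, 13, 13] (depth 3)
After 'dup': stack = [14, 13, 13, 13] (depth 4)
After 'push 17': stack = [14, 13, 13, 13, 17] (depth 5)
After 'push 20': stack = [14, 13, 13, 13, 17, 20] (depth 6)
After 'push 11': stack = [14, 13, 13, 13, 17, 20, 11] (depth 7)
After 'dup': stack = [14, 13, 13, 13, 17, 20, 11, 11] (depth 8)
After 'lt': stack = [14, 13, 13, 13, 17, 20, 0] (depth 7)
After 'push 0': stack = [14, 13, 13, 13, 17, 20, 0, 0] (depth 8)
After 'pick 1': stack = [14, 13, 13, 13, 17, 20, 0, 0, 0] (depth 9)
After 'push -8': stack = [14, 13, 13, 13, 17, 20, 0, 0, 0, -8] (depth 10)
After 'pick 0': stack = [14, 13, 13, 13, 17, 20, 0, 0, 0, -8, -8] (depth 11)
After 'push -8': stack = [14, 13, 13, 13, 17, 20, 0, 0, 0, -8, -8, -8] (depth 12)
After 'swap': stack = [14, 13, 13, 13, 17, 20, 0, 0, 0, -8, -8, -8] (depth 12)
After 'mod': stack = [14, 13, 13, 13, 17, 20, 0, 0, 0, -8, 0] (depth 11)

Answer: 11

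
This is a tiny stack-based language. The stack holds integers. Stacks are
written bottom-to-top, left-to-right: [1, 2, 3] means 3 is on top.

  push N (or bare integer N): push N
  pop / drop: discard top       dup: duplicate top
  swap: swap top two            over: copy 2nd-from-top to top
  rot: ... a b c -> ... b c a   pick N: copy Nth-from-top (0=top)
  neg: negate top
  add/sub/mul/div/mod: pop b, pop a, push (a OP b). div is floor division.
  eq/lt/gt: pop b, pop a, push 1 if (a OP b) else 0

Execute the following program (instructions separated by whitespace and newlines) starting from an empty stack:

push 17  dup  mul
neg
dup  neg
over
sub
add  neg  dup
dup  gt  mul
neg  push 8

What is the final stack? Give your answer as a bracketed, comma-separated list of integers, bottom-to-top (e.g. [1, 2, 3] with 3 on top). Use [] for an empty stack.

Answer: [0, 8]

Derivation:
After 'push 17': [17]
After 'dup': [17, 17]
After 'mul': [289]
After 'neg': [-289]
After 'dup': [-289, -289]
After 'neg': [-289, 289]
After 'over': [-289, 289, -289]
After 'sub': [-289, 578]
After 'add': [289]
After 'neg': [-289]
After 'dup': [-289, -289]
After 'dup': [-289, -289, -289]
After 'gt': [-289, 0]
After 'mul': [0]
After 'neg': [0]
After 'push 8': [0, 8]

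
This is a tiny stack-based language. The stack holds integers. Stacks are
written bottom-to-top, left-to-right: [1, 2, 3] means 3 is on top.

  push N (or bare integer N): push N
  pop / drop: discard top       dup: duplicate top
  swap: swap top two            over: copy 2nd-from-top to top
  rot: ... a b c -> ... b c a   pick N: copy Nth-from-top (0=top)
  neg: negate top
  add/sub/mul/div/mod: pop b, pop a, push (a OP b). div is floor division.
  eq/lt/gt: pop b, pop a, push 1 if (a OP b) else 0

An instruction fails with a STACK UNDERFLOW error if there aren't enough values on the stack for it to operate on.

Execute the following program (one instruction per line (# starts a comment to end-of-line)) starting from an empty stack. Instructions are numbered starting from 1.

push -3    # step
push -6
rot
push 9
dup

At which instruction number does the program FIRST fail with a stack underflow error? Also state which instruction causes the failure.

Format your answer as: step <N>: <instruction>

Answer: step 3: rot

Derivation:
Step 1 ('push -3'): stack = [-3], depth = 1
Step 2 ('push -6'): stack = [-3, -6], depth = 2
Step 3 ('rot'): needs 3 value(s) but depth is 2 — STACK UNDERFLOW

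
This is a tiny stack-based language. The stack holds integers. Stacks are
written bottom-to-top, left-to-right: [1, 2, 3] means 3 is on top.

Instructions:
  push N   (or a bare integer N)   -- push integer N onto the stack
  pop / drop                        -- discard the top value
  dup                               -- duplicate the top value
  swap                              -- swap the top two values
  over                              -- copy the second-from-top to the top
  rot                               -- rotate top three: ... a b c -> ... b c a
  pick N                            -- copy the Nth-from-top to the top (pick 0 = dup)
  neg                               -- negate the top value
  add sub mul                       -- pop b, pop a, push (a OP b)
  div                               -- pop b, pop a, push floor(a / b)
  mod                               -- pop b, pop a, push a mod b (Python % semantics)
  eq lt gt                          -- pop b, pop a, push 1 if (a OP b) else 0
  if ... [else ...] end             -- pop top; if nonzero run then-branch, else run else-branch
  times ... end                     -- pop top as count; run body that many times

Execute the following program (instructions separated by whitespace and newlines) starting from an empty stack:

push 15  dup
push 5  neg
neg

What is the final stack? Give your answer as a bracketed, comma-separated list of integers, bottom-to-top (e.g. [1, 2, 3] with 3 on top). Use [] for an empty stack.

After 'push 15': [15]
After 'dup': [15, 15]
After 'push 5': [15, 15, 5]
After 'neg': [15, 15, -5]
After 'neg': [15, 15, 5]

Answer: [15, 15, 5]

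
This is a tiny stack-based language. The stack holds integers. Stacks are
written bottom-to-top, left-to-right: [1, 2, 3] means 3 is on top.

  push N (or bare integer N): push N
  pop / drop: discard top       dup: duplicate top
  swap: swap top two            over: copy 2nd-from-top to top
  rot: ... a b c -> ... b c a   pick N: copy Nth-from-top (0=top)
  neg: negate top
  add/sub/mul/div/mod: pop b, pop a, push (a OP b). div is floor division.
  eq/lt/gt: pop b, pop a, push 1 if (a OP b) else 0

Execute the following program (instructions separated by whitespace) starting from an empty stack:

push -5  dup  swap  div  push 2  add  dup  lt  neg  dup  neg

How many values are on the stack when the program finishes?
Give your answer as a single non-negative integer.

After 'push -5': stack = [-5] (depth 1)
After 'dup': stack = [-5, -5] (depth 2)
After 'swap': stack = [-5, -5] (depth 2)
After 'div': stack = [1] (depth 1)
After 'push 2': stack = [1, 2] (depth 2)
After 'add': stack = [3] (depth 1)
After 'dup': stack = [3, 3] (depth 2)
After 'lt': stack = [0] (depth 1)
After 'neg': stack = [0] (depth 1)
After 'dup': stack = [0, 0] (depth 2)
After 'neg': stack = [0, 0] (depth 2)

Answer: 2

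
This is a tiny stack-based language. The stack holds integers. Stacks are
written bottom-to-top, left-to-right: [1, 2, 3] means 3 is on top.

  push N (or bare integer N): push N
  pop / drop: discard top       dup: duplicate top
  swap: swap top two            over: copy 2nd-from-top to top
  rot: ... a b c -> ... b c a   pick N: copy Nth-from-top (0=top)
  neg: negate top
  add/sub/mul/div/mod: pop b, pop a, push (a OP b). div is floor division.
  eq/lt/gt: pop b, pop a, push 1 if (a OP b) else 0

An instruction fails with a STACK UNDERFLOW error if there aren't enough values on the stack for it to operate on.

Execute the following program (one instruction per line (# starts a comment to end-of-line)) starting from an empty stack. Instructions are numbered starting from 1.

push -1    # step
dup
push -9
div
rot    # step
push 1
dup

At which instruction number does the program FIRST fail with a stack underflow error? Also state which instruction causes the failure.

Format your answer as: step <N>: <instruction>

Step 1 ('push -1'): stack = [-1], depth = 1
Step 2 ('dup'): stack = [-1, -1], depth = 2
Step 3 ('push -9'): stack = [-1, -1, -9], depth = 3
Step 4 ('div'): stack = [-1, 0], depth = 2
Step 5 ('rot'): needs 3 value(s) but depth is 2 — STACK UNDERFLOW

Answer: step 5: rot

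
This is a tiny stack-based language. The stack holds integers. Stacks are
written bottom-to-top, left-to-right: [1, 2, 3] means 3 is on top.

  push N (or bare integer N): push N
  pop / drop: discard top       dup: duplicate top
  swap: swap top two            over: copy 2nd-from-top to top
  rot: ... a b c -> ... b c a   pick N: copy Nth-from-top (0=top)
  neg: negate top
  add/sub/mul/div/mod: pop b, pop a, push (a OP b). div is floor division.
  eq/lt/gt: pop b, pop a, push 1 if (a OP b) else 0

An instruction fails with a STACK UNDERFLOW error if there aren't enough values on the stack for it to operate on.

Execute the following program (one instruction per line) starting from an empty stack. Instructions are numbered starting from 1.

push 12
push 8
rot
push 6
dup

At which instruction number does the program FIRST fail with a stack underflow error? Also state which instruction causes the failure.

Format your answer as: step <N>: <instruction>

Answer: step 3: rot

Derivation:
Step 1 ('push 12'): stack = [12], depth = 1
Step 2 ('push 8'): stack = [12, 8], depth = 2
Step 3 ('rot'): needs 3 value(s) but depth is 2 — STACK UNDERFLOW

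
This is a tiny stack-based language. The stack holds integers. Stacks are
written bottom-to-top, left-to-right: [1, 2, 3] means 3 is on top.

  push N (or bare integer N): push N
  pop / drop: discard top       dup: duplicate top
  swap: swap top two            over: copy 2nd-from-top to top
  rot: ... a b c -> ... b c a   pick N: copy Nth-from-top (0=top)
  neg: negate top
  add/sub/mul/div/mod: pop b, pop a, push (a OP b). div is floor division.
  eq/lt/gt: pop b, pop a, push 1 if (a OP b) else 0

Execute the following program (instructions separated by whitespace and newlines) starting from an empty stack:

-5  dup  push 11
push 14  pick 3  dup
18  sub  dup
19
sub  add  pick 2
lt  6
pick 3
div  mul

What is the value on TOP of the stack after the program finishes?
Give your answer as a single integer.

After 'push -5': [-5]
After 'dup': [-5, -5]
After 'push 11': [-5, -5, 11]
After 'push 14': [-5, -5, 11, 14]
After 'pick 3': [-5, -5, 11, 14, -5]
After 'dup': [-5, -5, 11, 14, -5, -5]
After 'push 18': [-5, -5, 11, 14, -5, -5, 18]
After 'sub': [-5, -5, 11, 14, -5, -23]
After 'dup': [-5, -5, 11, 14, -5, -23, -23]
After 'push 19': [-5, -5, 11, 14, -5, -23, -23, 19]
After 'sub': [-5, -5, 11, 14, -5, -23, -42]
After 'add': [-5, -5, 11, 14, -5, -65]
After 'pick 2': [-5, -5, 11, 14, -5, -65, 14]
After 'lt': [-5, -5, 11, 14, -5, 1]
After 'push 6': [-5, -5, 11, 14, -5, 1, 6]
After 'pick 3': [-5, -5, 11, 14, -5, 1, 6, 14]
After 'div': [-5, -5, 11, 14, -5, 1, 0]
After 'mul': [-5, -5, 11, 14, -5, 0]

Answer: 0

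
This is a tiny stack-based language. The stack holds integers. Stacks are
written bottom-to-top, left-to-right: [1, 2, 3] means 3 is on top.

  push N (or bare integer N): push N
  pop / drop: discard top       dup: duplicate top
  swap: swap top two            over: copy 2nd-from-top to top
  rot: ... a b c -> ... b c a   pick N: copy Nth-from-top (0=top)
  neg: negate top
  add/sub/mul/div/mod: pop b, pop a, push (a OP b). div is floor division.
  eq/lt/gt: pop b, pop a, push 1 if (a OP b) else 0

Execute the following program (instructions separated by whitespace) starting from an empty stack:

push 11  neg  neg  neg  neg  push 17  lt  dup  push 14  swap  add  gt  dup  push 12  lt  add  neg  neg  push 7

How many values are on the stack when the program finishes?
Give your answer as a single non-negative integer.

After 'push 11': stack = [11] (depth 1)
After 'neg': stack = [-11] (depth 1)
After 'neg': stack = [11] (depth 1)
After 'neg': stack = [-11] (depth 1)
After 'neg': stack = [11] (depth 1)
After 'push 17': stack = [11, 17] (depth 2)
After 'lt': stack = [1] (depth 1)
After 'dup': stack = [1, 1] (depth 2)
After 'push 14': stack = [1, 1, 14] (depth 3)
After 'swap': stack = [1, 14, 1] (depth 3)
After 'add': stack = [1, 15] (depth 2)
After 'gt': stack = [0] (depth 1)
After 'dup': stack = [0, 0] (depth 2)
After 'push 12': stack = [0, 0, 12] (depth 3)
After 'lt': stack = [0, 1] (depth 2)
After 'add': stack = [1] (depth 1)
After 'neg': stack = [-1] (depth 1)
After 'neg': stack = [1] (depth 1)
After 'push 7': stack = [1, 7] (depth 2)

Answer: 2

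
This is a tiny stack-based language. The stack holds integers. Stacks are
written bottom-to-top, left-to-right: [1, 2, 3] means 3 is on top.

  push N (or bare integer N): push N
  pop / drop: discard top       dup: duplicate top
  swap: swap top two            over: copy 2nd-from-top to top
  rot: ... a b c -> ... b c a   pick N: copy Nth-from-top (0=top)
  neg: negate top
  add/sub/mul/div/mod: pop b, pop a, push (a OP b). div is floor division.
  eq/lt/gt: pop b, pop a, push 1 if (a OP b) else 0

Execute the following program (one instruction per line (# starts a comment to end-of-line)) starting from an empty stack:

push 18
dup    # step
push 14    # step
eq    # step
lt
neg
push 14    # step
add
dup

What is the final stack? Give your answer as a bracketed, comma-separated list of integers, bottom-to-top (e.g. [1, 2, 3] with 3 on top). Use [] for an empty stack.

Answer: [14, 14]

Derivation:
After 'push 18': [18]
After 'dup': [18, 18]
After 'push 14': [18, 18, 14]
After 'eq': [18, 0]
After 'lt': [0]
After 'neg': [0]
After 'push 14': [0, 14]
After 'add': [14]
After 'dup': [14, 14]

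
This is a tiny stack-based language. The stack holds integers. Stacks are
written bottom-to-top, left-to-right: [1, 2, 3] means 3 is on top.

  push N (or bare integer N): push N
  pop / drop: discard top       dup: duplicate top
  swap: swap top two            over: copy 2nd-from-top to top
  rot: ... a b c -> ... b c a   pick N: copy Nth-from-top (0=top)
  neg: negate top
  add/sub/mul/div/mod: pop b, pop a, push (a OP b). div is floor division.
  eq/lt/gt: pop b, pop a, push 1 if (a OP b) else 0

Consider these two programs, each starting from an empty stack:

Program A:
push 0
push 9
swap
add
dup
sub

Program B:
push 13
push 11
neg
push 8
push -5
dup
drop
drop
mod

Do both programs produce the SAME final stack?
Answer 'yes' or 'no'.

Program A trace:
  After 'push 0': [0]
  After 'push 9': [0, 9]
  After 'swap': [9, 0]
  After 'add': [9]
  After 'dup': [9, 9]
  After 'sub': [0]
Program A final stack: [0]

Program B trace:
  After 'push 13': [13]
  After 'push 11': [13, 11]
  After 'neg': [13, -11]
  After 'push 8': [13, -11, 8]
  After 'push -5': [13, -11, 8, -5]
  After 'dup': [13, -11, 8, -5, -5]
  After 'drop': [13, -11, 8, -5]
  After 'drop': [13, -11, 8]
  After 'mod': [13, 5]
Program B final stack: [13, 5]
Same: no

Answer: no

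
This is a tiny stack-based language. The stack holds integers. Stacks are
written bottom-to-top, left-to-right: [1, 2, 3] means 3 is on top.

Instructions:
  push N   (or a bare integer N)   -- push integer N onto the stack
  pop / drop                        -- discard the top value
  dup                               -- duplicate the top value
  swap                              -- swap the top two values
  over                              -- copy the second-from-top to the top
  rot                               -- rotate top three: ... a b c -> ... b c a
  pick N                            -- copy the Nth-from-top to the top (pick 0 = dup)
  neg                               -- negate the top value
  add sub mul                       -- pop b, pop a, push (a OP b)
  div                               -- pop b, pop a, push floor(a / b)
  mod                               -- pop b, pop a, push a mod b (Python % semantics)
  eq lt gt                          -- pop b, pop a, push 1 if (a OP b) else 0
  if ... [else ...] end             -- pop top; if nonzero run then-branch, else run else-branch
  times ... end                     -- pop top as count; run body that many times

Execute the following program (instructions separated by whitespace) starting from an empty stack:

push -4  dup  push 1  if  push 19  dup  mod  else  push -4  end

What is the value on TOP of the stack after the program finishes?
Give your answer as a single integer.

After 'push -4': [-4]
After 'dup': [-4, -4]
After 'push 1': [-4, -4, 1]
After 'if': [-4, -4]
After 'push 19': [-4, -4, 19]
After 'dup': [-4, -4, 19, 19]
After 'mod': [-4, -4, 0]

Answer: 0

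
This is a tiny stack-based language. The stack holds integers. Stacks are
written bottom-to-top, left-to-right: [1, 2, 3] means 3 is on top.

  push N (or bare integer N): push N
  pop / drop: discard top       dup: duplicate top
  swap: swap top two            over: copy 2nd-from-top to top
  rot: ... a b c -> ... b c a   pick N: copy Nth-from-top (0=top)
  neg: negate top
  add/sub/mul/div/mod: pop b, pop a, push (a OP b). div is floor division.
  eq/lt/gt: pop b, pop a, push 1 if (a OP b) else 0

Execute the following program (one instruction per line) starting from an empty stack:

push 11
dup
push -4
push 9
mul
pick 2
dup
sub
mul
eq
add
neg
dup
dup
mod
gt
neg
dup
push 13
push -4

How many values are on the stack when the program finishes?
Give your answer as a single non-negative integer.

After 'push 11': stack = [11] (depth 1)
After 'dup': stack = [11, 11] (depth 2)
After 'push -4': stack = [11, 11, -4] (depth 3)
After 'push 9': stack = [11, 11, -4, 9] (depth 4)
After 'mul': stack = [11, 11, -36] (depth 3)
After 'pick 2': stack = [11, 11, -36, 11] (depth 4)
After 'dup': stack = [11, 11, -36, 11, 11] (depth 5)
After 'sub': stack = [11, 11, -36, 0] (depth 4)
After 'mul': stack = [11, 11, 0] (depth 3)
After 'eq': stack = [11, 0] (depth 2)
After 'add': stack = [11] (depth 1)
After 'neg': stack = [-11] (depth 1)
After 'dup': stack = [-11, -11] (depth 2)
After 'dup': stack = [-11, -11, -11] (depth 3)
After 'mod': stack = [-11, 0] (depth 2)
After 'gt': stack = [0] (depth 1)
After 'neg': stack = [0] (depth 1)
After 'dup': stack = [0, 0] (depth 2)
After 'push 13': stack = [0, 0, 13] (depth 3)
After 'push -4': stack = [0, 0, 13, -4] (depth 4)

Answer: 4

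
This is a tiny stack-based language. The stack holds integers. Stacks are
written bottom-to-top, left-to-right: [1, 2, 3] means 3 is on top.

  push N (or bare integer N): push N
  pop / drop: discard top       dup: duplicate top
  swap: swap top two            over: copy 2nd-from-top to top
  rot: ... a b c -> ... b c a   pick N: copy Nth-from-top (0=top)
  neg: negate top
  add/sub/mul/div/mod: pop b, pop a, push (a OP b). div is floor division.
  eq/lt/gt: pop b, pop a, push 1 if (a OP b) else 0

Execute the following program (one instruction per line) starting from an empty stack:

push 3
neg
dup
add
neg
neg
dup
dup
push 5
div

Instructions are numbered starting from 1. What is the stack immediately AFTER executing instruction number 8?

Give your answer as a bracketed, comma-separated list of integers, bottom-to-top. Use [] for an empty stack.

Step 1 ('push 3'): [3]
Step 2 ('neg'): [-3]
Step 3 ('dup'): [-3, -3]
Step 4 ('add'): [-6]
Step 5 ('neg'): [6]
Step 6 ('neg'): [-6]
Step 7 ('dup'): [-6, -6]
Step 8 ('dup'): [-6, -6, -6]

Answer: [-6, -6, -6]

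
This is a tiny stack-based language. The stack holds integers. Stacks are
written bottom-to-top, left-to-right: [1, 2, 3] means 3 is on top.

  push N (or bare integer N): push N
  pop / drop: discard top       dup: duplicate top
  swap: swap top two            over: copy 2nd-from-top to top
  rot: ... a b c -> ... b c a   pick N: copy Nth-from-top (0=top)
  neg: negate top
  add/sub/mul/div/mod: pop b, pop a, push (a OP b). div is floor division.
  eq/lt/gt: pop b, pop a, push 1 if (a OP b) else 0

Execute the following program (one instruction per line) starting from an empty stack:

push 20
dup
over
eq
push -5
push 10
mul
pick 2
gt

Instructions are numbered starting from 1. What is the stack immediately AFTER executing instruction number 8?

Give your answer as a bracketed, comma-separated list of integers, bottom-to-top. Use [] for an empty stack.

Answer: [20, 1, -50, 20]

Derivation:
Step 1 ('push 20'): [20]
Step 2 ('dup'): [20, 20]
Step 3 ('over'): [20, 20, 20]
Step 4 ('eq'): [20, 1]
Step 5 ('push -5'): [20, 1, -5]
Step 6 ('push 10'): [20, 1, -5, 10]
Step 7 ('mul'): [20, 1, -50]
Step 8 ('pick 2'): [20, 1, -50, 20]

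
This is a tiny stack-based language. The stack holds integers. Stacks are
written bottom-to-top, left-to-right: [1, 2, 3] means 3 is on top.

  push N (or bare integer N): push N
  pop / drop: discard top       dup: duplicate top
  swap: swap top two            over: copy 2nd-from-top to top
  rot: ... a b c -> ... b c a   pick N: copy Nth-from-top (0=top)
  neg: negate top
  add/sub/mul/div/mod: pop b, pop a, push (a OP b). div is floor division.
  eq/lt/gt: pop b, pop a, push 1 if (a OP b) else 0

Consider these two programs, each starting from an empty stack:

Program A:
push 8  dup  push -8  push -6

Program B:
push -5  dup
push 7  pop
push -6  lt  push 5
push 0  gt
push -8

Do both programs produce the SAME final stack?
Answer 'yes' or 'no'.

Answer: no

Derivation:
Program A trace:
  After 'push 8': [8]
  After 'dup': [8, 8]
  After 'push -8': [8, 8, -8]
  After 'push -6': [8, 8, -8, -6]
Program A final stack: [8, 8, -8, -6]

Program B trace:
  After 'push -5': [-5]
  After 'dup': [-5, -5]
  After 'push 7': [-5, -5, 7]
  After 'pop': [-5, -5]
  After 'push -6': [-5, -5, -6]
  After 'lt': [-5, 0]
  After 'push 5': [-5, 0, 5]
  After 'push 0': [-5, 0, 5, 0]
  After 'gt': [-5, 0, 1]
  After 'push -8': [-5, 0, 1, -8]
Program B final stack: [-5, 0, 1, -8]
Same: no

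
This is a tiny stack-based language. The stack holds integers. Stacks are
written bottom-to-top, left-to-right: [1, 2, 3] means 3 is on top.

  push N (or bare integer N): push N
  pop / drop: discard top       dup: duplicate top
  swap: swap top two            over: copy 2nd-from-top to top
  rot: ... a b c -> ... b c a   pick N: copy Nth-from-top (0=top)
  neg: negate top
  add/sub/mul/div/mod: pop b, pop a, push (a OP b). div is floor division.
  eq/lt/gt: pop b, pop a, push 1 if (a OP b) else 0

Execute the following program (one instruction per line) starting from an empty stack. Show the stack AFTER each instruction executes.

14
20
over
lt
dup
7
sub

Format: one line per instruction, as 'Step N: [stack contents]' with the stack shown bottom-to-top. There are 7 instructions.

Step 1: [14]
Step 2: [14, 20]
Step 3: [14, 20, 14]
Step 4: [14, 0]
Step 5: [14, 0, 0]
Step 6: [14, 0, 0, 7]
Step 7: [14, 0, -7]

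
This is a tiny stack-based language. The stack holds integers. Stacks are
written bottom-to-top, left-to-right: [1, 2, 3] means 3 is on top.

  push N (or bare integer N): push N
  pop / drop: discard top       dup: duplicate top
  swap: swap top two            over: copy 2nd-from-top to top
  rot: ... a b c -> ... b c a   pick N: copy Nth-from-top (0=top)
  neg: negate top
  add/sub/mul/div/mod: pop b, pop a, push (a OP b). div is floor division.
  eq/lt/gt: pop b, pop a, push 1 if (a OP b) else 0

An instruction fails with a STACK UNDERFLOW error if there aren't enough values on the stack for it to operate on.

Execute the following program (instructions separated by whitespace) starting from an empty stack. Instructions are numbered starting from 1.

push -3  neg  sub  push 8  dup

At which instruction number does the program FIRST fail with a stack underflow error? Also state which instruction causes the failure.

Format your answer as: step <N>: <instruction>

Answer: step 3: sub

Derivation:
Step 1 ('push -3'): stack = [-3], depth = 1
Step 2 ('neg'): stack = [3], depth = 1
Step 3 ('sub'): needs 2 value(s) but depth is 1 — STACK UNDERFLOW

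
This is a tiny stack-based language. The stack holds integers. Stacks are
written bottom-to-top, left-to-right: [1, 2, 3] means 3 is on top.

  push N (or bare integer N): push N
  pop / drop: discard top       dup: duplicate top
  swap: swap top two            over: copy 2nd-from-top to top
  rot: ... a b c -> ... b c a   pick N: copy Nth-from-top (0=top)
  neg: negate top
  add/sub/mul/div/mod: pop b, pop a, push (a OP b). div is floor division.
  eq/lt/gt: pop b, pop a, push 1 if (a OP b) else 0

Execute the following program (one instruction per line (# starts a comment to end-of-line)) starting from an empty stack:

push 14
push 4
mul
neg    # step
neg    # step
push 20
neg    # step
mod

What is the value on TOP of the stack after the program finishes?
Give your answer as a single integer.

Answer: -4

Derivation:
After 'push 14': [14]
After 'push 4': [14, 4]
After 'mul': [56]
After 'neg': [-56]
After 'neg': [56]
After 'push 20': [56, 20]
After 'neg': [56, -20]
After 'mod': [-4]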